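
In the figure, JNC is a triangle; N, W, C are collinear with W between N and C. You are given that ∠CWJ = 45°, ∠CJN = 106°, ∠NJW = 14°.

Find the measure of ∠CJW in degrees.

1. ∠JWN = 135°  [linear pair at W on NC]
2. ∠JNW = 31°  [△JNW]
3. ∠CNJ = 31°  [W on ray NC]
4. ∠JCN = 43°  [△JNC]
5. ∠JCW = 43°  [W on ray CN]
6. ∠CJW = 92°  [△JWC]

∠CJW = 92°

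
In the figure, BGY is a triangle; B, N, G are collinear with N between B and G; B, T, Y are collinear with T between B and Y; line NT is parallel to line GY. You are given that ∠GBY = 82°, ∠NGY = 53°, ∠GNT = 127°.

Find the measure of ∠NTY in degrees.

∠NTY = 135°

1. ∠NBT = 82°  [N on BG, T on BY]
2. ∠BNT = 53°  [linear pair at N on BG]
3. ∠BTN = 45°  [△BNT]
4. ∠NTY = 135°  [linear pair at T on BY]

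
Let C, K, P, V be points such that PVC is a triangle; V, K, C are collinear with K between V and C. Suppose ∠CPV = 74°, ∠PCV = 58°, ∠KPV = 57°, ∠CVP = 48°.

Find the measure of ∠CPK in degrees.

1. ∠KCP = 58°  [K on ray CV]
2. ∠KVP = 48°  [K on ray VC]
3. ∠PKV = 75°  [△PVK]
4. ∠CKP = 105°  [linear pair at K on VC]
5. ∠CPK = 17°  [△PKC]

∠CPK = 17°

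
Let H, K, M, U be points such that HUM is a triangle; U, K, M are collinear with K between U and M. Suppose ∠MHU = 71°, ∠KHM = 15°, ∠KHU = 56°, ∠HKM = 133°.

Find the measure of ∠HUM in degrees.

1. ∠HMK = 32°  [△HKM]
2. ∠HMU = 32°  [K on ray MU]
3. ∠HUM = 77°  [△HUM]

∠HUM = 77°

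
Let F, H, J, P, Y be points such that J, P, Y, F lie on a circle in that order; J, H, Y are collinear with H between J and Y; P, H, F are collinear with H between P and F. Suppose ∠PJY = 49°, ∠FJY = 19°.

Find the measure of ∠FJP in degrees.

1. ∠PFY = 49°  [same arc PY]
2. ∠FPY = 19°  [same arc YF]
3. ∠FYP = 112°  [△PYF]
4. ∠FJP = 68°  [cyclic JPYF, opposite ∠J+∠Y]

∠FJP = 68°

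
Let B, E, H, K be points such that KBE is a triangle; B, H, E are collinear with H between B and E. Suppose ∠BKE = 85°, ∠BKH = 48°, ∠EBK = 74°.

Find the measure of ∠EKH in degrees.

1. ∠BEK = 21°  [△KBE]
2. ∠HBK = 74°  [H on ray BE]
3. ∠HEK = 21°  [H on ray EB]
4. ∠BHK = 58°  [△KBH]
5. ∠EHK = 122°  [linear pair at H on BE]
6. ∠EKH = 37°  [△KHE]

∠EKH = 37°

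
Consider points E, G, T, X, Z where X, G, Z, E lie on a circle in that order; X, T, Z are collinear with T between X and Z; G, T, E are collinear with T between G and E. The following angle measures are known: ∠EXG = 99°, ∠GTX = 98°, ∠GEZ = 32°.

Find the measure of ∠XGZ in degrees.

1. ∠EZG = 81°  [cyclic XGZE, opposite ∠X+∠Z]
2. ∠GTZ = 82°  [linear pair at T on XZ]
3. ∠GXZ = 32°  [same arc GZ]
4. ∠EGZ = 67°  [△GZE]
5. ∠GZX = 31°  [△GTZ]
6. ∠XGZ = 117°  [△XGZ]

∠XGZ = 117°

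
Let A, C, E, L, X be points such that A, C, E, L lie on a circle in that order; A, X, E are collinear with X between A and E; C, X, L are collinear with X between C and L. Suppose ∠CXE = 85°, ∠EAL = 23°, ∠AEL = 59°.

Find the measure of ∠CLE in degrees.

∠CLE = 26°

1. ∠AXL = 85°  [vertical angles at X]
2. ∠EXL = 95°  [linear pair at X on AE]
3. ∠CLE = 26°  [△EXL]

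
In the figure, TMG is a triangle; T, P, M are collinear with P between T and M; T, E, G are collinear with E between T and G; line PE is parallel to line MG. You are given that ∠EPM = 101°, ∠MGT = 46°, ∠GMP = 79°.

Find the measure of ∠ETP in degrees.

∠ETP = 55°

1. ∠EPT = 79°  [linear pair at P on TM]
2. ∠PET = 46°  [PE∥MG, corresponding at E]
3. ∠ETP = 55°  [△TPE]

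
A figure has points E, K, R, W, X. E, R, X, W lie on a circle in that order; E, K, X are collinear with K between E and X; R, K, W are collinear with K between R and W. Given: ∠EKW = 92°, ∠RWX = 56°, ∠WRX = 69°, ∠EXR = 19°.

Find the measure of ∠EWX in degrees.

∠EWX = 75°

1. ∠WKX = 88°  [linear pair at K on EX]
2. ∠EXW = 36°  [△XKW]
3. ∠WEX = 69°  [same arc XW]
4. ∠EWX = 75°  [△EXW]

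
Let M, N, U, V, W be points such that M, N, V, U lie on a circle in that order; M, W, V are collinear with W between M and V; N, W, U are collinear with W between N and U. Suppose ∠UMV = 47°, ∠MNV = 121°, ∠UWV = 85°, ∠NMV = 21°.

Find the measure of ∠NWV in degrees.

∠NWV = 95°

1. ∠UNV = 47°  [same arc VU]
2. ∠MVN = 38°  [△MNV]
3. ∠NWV = 95°  [△NWV]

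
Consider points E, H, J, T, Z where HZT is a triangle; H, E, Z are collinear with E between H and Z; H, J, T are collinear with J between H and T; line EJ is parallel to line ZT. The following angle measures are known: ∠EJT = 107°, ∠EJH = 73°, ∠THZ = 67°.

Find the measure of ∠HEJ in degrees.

1. ∠HTZ = 73°  [EJ∥ZT, corresponding at J]
2. ∠HZT = 40°  [△HZT]
3. ∠HEJ = 40°  [EJ∥ZT, corresponding at E]

∠HEJ = 40°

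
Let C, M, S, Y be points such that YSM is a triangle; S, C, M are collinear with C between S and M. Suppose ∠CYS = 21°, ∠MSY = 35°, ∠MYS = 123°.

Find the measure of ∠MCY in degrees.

1. ∠CSY = 35°  [C on ray SM]
2. ∠SCY = 124°  [△YSC]
3. ∠MCY = 56°  [linear pair at C on SM]

∠MCY = 56°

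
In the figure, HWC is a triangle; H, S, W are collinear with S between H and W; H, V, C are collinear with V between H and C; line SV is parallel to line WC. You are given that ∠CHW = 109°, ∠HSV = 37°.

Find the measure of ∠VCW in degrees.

∠VCW = 34°

1. ∠SHV = 109°  [S on HW, V on HC]
2. ∠HVS = 34°  [△HSV]
3. ∠CVS = 146°  [linear pair at V on HC]
4. ∠VCW = 34°  [SV∥WC, co-interior at C–V]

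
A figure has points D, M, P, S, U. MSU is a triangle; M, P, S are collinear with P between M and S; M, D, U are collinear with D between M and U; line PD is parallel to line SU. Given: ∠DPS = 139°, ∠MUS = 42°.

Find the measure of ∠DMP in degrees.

1. ∠DPM = 41°  [linear pair at P on MS]
2. ∠MDP = 42°  [PD∥SU, corresponding at D]
3. ∠DMP = 97°  [△MPD]

∠DMP = 97°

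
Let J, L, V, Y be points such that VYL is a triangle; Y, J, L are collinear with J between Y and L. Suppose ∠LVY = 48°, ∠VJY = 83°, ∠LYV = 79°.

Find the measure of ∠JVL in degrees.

∠JVL = 30°

1. ∠VLY = 53°  [△VYL]
2. ∠LJV = 97°  [linear pair at J on YL]
3. ∠JLV = 53°  [J on ray LY]
4. ∠JVL = 30°  [△VJL]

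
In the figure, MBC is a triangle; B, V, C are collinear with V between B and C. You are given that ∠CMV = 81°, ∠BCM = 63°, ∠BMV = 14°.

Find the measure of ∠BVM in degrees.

1. ∠MCV = 63°  [V on ray CB]
2. ∠CVM = 36°  [△MVC]
3. ∠BVM = 144°  [linear pair at V on BC]

∠BVM = 144°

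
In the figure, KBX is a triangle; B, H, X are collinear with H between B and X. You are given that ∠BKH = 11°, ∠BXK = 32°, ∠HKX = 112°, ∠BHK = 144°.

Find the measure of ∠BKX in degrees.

∠BKX = 123°

1. ∠HBK = 25°  [△KBH]
2. ∠KBX = 25°  [H on ray BX]
3. ∠BKX = 123°  [△KBX]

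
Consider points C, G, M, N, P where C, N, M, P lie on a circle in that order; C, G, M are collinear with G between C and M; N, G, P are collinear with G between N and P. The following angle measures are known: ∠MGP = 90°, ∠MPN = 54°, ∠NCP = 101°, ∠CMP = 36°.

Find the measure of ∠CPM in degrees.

1. ∠NMP = 79°  [cyclic CNMP, opposite ∠C+∠M]
2. ∠MNP = 47°  [△NMP]
3. ∠MCP = 47°  [same arc MP]
4. ∠CPM = 97°  [△CMP]

∠CPM = 97°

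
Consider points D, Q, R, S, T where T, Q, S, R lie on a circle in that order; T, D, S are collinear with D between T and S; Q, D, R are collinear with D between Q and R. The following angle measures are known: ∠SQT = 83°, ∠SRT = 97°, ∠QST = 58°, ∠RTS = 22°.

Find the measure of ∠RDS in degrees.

1. ∠QTS = 39°  [△TQS]
2. ∠RST = 61°  [△TSR]
3. ∠QRS = 39°  [same arc QS]
4. ∠RDS = 80°  [△SDR]

∠RDS = 80°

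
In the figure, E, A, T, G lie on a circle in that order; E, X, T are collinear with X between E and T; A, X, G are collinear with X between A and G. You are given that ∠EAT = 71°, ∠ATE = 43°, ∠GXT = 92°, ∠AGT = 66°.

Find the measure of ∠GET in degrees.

∠GET = 49°

1. ∠EGT = 109°  [cyclic EATG, opposite ∠A+∠G]
2. ∠ETG = 22°  [△TXG]
3. ∠GET = 49°  [△ETG]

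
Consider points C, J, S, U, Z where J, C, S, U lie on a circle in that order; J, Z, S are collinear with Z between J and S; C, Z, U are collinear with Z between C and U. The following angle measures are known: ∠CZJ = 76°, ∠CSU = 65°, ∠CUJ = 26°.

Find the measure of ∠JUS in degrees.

∠JUS = 91°

1. ∠SZU = 76°  [vertical angles at Z]
2. ∠CJU = 115°  [cyclic JCSU, opposite ∠J+∠S]
3. ∠JCU = 39°  [△JCU]
4. ∠JZU = 104°  [linear pair at Z on JS]
5. ∠JSU = 39°  [same arc JU]
6. ∠SJU = 50°  [△JZU]
7. ∠JUS = 91°  [△JSU]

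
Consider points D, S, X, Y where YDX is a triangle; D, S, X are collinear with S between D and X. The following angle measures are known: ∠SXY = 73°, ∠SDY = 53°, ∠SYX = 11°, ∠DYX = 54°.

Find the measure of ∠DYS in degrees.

∠DYS = 43°

1. ∠XSY = 96°  [△YSX]
2. ∠DSY = 84°  [linear pair at S on DX]
3. ∠DYS = 43°  [△YDS]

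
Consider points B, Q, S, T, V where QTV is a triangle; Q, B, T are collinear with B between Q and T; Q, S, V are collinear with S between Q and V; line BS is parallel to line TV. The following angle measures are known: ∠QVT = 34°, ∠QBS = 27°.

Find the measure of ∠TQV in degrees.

1. ∠BSQ = 34°  [BS∥TV, corresponding at S]
2. ∠BQS = 119°  [△QBS]
3. ∠TQV = 119°  [B on QT, S on QV]

∠TQV = 119°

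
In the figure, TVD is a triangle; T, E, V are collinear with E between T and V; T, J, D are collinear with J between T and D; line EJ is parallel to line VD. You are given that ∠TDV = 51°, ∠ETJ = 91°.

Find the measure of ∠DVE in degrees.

∠DVE = 38°

1. ∠EJT = 51°  [EJ∥VD, corresponding at J]
2. ∠JET = 38°  [△TEJ]
3. ∠JEV = 142°  [linear pair at E on TV]
4. ∠DVE = 38°  [EJ∥VD, co-interior at V–E]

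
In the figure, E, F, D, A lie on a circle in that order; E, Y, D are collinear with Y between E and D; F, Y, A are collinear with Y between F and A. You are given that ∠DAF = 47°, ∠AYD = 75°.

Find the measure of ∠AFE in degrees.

∠AFE = 58°

1. ∠DEF = 47°  [same arc FD]
2. ∠EYF = 75°  [vertical angles at Y]
3. ∠AFE = 58°  [△EYF]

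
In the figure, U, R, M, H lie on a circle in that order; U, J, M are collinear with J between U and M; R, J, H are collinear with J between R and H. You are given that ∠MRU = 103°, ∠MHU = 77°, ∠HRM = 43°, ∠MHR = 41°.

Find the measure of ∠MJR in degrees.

∠MJR = 101°

1. ∠MUR = 41°  [same arc RM]
2. ∠RMU = 36°  [△URM]
3. ∠MJR = 101°  [△RJM]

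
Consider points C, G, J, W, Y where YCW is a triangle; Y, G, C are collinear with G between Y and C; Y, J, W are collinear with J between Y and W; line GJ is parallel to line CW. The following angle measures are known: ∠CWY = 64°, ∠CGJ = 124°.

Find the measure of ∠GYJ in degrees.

∠GYJ = 60°

1. ∠GJY = 64°  [GJ∥CW, corresponding at J]
2. ∠JGY = 56°  [linear pair at G on YC]
3. ∠GYJ = 60°  [△YGJ]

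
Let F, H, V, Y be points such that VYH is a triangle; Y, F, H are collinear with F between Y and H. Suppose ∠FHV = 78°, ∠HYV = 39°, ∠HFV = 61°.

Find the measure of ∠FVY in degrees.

∠FVY = 22°

1. ∠FYV = 39°  [F on ray YH]
2. ∠VFY = 119°  [linear pair at F on YH]
3. ∠FVY = 22°  [△VYF]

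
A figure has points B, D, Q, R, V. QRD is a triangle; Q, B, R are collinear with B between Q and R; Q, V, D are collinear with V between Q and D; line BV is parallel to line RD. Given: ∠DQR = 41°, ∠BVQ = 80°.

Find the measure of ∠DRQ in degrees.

∠DRQ = 59°

1. ∠BQV = 41°  [B on QR, V on QD]
2. ∠QBV = 59°  [△QBV]
3. ∠DRQ = 59°  [BV∥RD, corresponding at B]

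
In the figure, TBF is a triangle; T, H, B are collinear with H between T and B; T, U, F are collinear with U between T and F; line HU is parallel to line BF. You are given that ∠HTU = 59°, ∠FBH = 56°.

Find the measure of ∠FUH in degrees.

1. ∠BTF = 59°  [H on TB, U on TF]
2. ∠FBT = 56°  [H on ray BT]
3. ∠BFT = 65°  [△TBF]
4. ∠HUT = 65°  [HU∥BF, corresponding at U]
5. ∠FUH = 115°  [linear pair at U on TF]

∠FUH = 115°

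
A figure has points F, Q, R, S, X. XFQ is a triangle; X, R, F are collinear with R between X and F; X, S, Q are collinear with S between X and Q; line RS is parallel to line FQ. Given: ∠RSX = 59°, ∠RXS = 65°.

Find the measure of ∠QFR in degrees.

∠QFR = 56°

1. ∠SRX = 56°  [△XRS]
2. ∠FRS = 124°  [linear pair at R on XF]
3. ∠QFR = 56°  [RS∥FQ, co-interior at F–R]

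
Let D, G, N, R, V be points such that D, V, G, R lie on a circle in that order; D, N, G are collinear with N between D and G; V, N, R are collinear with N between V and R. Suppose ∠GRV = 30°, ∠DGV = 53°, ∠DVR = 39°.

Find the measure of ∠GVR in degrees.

1. ∠GDV = 30°  [same arc VG]
2. ∠DVG = 97°  [△DVG]
3. ∠DGR = 39°  [same arc DR]
4. ∠DRG = 83°  [cyclic DVGR, opposite ∠V+∠R]
5. ∠GDR = 58°  [△DGR]
6. ∠GVR = 58°  [same arc GR]

∠GVR = 58°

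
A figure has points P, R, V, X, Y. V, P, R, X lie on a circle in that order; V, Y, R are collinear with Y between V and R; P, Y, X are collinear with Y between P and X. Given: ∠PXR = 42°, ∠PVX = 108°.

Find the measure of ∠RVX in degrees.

∠RVX = 66°

1. ∠PRX = 72°  [cyclic VPRX, opposite ∠V+∠R]
2. ∠RPX = 66°  [△PRX]
3. ∠RVX = 66°  [same arc RX]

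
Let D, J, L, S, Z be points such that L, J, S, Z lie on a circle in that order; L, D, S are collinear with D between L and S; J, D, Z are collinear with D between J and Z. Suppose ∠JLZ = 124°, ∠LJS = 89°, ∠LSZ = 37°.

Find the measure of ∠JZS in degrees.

∠JZS = 72°

1. ∠JSZ = 56°  [cyclic LJSZ, opposite ∠L+∠S]
2. ∠LZS = 91°  [cyclic LJSZ, opposite ∠J+∠Z]
3. ∠SLZ = 52°  [△LSZ]
4. ∠SJZ = 52°  [same arc SZ]
5. ∠JZS = 72°  [△JSZ]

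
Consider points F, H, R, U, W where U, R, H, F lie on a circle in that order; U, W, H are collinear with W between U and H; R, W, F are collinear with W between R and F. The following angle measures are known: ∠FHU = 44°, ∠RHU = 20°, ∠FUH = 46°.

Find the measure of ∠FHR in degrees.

1. ∠FRU = 44°  [same arc UF]
2. ∠RFU = 20°  [same arc UR]
3. ∠FUR = 116°  [△URF]
4. ∠FHR = 64°  [cyclic URHF, opposite ∠U+∠H]

∠FHR = 64°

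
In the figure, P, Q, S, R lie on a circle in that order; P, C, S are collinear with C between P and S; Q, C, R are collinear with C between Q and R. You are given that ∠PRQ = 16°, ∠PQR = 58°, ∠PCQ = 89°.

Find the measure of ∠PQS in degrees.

1. ∠PSQ = 16°  [same arc PQ]
2. ∠QPS = 33°  [△PCQ]
3. ∠PQS = 131°  [△PQS]

∠PQS = 131°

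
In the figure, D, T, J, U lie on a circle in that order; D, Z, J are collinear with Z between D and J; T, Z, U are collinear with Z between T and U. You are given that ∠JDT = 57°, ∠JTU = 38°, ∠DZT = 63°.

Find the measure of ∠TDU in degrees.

∠TDU = 95°

1. ∠JUT = 57°  [same arc TJ]
2. ∠TJU = 85°  [△TJU]
3. ∠TDU = 95°  [cyclic DTJU, opposite ∠D+∠J]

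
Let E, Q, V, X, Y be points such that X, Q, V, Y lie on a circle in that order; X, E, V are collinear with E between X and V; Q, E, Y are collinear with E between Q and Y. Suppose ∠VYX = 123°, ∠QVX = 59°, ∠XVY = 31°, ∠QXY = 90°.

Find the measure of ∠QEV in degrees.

1. ∠VXY = 26°  [△XVY]
2. ∠VQY = 26°  [same arc VY]
3. ∠QEV = 95°  [△QEV]

∠QEV = 95°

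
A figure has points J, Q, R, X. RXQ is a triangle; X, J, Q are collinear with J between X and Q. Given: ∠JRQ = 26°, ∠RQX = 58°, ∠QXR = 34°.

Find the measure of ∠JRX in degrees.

∠JRX = 62°

1. ∠JQR = 58°  [J on ray QX]
2. ∠JXR = 34°  [J on ray XQ]
3. ∠QJR = 96°  [△RJQ]
4. ∠RJX = 84°  [linear pair at J on XQ]
5. ∠JRX = 62°  [△RXJ]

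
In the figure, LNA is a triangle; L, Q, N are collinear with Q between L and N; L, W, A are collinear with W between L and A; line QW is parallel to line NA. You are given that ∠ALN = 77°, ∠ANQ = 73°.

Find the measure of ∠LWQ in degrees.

1. ∠ANL = 73°  [Q on ray NL]
2. ∠LAN = 30°  [△LNA]
3. ∠LWQ = 30°  [QW∥NA, corresponding at W]

∠LWQ = 30°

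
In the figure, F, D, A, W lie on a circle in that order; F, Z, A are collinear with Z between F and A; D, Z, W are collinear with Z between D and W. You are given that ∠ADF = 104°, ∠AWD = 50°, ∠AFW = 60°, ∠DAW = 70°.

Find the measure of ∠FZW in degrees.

1. ∠AFD = 50°  [same arc DA]
2. ∠ADW = 60°  [△DAW]
3. ∠DAF = 26°  [△FDA]
4. ∠AZD = 94°  [△DZA]
5. ∠FZW = 94°  [vertical angles at Z]

∠FZW = 94°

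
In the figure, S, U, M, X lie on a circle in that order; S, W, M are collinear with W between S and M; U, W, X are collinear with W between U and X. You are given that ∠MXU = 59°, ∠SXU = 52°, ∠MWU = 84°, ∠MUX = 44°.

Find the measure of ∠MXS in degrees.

∠MXS = 111°

1. ∠MSU = 59°  [same arc UM]
2. ∠SMU = 52°  [same arc SU]
3. ∠MUS = 69°  [△SUM]
4. ∠MXS = 111°  [cyclic SUMX, opposite ∠U+∠X]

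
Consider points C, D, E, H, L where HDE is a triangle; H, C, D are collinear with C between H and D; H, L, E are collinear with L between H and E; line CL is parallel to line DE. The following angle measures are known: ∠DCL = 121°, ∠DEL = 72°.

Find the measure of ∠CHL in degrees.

1. ∠HCL = 59°  [linear pair at C on HD]
2. ∠DEH = 72°  [L on ray EH]
3. ∠EDH = 59°  [CL∥DE, corresponding at C]
4. ∠DHE = 49°  [△HDE]
5. ∠CHL = 49°  [C on HD, L on HE]

∠CHL = 49°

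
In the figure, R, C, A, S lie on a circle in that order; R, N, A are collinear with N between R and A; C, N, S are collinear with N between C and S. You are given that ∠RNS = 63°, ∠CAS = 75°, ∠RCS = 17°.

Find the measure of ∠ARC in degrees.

1. ∠ANC = 63°  [vertical angles at N]
2. ∠CNR = 117°  [linear pair at N on RA]
3. ∠ARC = 46°  [△RNC]

∠ARC = 46°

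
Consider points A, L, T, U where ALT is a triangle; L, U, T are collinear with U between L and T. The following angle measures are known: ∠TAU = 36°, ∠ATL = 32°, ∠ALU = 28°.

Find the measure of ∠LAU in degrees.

1. ∠ATU = 32°  [U on ray TL]
2. ∠AUT = 112°  [△AUT]
3. ∠AUL = 68°  [linear pair at U on LT]
4. ∠LAU = 84°  [△ALU]

∠LAU = 84°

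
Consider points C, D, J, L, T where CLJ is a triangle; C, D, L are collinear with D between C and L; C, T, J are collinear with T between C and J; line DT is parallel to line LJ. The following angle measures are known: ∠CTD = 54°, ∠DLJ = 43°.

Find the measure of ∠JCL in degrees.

∠JCL = 83°

1. ∠CJL = 54°  [DT∥LJ, corresponding at T]
2. ∠CLJ = 43°  [D on ray LC]
3. ∠JCL = 83°  [△CLJ]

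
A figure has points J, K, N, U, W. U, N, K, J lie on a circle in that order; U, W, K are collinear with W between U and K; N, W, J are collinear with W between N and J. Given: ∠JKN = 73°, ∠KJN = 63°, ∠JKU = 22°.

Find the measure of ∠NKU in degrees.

∠NKU = 51°

1. ∠JUN = 107°  [cyclic UNKJ, opposite ∠U+∠K]
2. ∠JNU = 22°  [same arc UJ]
3. ∠NJU = 51°  [△UNJ]
4. ∠NKU = 51°  [same arc UN]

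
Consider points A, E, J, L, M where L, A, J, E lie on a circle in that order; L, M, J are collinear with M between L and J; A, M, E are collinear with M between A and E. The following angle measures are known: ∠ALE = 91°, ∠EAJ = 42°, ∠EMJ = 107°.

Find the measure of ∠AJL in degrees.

∠AJL = 65°

1. ∠ELJ = 42°  [same arc JE]
2. ∠EML = 73°  [linear pair at M on LJ]
3. ∠AEL = 65°  [△LME]
4. ∠AJL = 65°  [same arc LA]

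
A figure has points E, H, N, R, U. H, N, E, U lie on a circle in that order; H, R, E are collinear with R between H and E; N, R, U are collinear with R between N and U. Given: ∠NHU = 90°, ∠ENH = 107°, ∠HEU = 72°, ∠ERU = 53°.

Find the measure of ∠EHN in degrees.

1. ∠HNU = 72°  [same arc HU]
2. ∠HRN = 53°  [vertical angles at R]
3. ∠EHN = 55°  [△HRN]

∠EHN = 55°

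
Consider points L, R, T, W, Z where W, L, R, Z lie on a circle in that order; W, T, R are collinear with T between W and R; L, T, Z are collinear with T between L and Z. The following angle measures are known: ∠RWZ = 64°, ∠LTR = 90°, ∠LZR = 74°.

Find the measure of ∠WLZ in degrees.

∠WLZ = 16°

1. ∠LTW = 90°  [linear pair at T on WR]
2. ∠LWR = 74°  [same arc LR]
3. ∠WLZ = 16°  [△WTL]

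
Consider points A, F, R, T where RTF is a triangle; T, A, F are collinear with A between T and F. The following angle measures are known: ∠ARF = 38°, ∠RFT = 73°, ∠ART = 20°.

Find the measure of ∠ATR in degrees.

1. ∠AFR = 73°  [A on ray FT]
2. ∠FAR = 69°  [△RAF]
3. ∠RAT = 111°  [linear pair at A on TF]
4. ∠ATR = 49°  [△RTA]

∠ATR = 49°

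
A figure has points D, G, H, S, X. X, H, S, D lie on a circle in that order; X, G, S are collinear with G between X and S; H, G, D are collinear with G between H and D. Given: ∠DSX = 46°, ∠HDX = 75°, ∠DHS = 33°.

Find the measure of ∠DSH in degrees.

1. ∠DHX = 46°  [same arc XD]
2. ∠DXH = 59°  [△XHD]
3. ∠DSH = 121°  [cyclic XHSD, opposite ∠X+∠S]

∠DSH = 121°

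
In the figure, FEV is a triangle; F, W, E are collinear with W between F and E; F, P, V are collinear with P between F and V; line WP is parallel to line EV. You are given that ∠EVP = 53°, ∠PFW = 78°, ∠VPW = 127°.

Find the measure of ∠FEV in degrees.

1. ∠EVF = 53°  [P on ray VF]
2. ∠EFV = 78°  [W on FE, P on FV]
3. ∠FEV = 49°  [△FEV]

∠FEV = 49°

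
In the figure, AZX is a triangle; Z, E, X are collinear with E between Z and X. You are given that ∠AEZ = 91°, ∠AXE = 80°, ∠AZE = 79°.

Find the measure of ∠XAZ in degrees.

∠XAZ = 21°

1. ∠AXZ = 80°  [E on ray XZ]
2. ∠AZX = 79°  [E on ray ZX]
3. ∠XAZ = 21°  [△AZX]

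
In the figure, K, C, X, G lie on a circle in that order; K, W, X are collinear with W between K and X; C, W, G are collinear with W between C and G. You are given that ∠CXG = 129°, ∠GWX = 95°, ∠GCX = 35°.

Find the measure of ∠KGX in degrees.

∠KGX = 76°

1. ∠CGX = 16°  [△CXG]
2. ∠GXK = 69°  [△XWG]
3. ∠GKX = 35°  [same arc XG]
4. ∠KGX = 76°  [△KXG]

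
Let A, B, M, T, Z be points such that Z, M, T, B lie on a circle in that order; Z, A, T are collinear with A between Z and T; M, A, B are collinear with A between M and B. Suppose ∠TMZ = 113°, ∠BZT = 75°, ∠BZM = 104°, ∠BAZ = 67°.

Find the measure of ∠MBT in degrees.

∠MBT = 29°

1. ∠BMT = 75°  [same arc TB]
2. ∠BTM = 76°  [cyclic ZMTB, opposite ∠Z+∠T]
3. ∠MBT = 29°  [△MTB]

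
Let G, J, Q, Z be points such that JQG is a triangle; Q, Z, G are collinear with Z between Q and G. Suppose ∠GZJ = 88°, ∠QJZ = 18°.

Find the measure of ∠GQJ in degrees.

1. ∠JZQ = 92°  [linear pair at Z on QG]
2. ∠JQZ = 70°  [△JQZ]
3. ∠GQJ = 70°  [Z on ray QG]

∠GQJ = 70°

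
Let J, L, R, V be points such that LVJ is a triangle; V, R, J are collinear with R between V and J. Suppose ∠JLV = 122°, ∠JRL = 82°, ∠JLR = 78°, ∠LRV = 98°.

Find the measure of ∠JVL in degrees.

1. ∠LJR = 20°  [△LRJ]
2. ∠LJV = 20°  [R on ray JV]
3. ∠JVL = 38°  [△LVJ]

∠JVL = 38°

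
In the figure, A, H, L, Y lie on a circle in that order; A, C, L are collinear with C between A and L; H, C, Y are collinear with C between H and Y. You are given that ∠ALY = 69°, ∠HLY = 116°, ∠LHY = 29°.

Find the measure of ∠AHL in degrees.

∠AHL = 98°

1. ∠AHY = 69°  [same arc AY]
2. ∠HAY = 64°  [cyclic AHLY, opposite ∠A+∠L]
3. ∠HYL = 35°  [△HLY]
4. ∠AYH = 47°  [△AHY]
5. ∠HAL = 35°  [same arc HL]
6. ∠ALH = 47°  [same arc AH]
7. ∠AHL = 98°  [△AHL]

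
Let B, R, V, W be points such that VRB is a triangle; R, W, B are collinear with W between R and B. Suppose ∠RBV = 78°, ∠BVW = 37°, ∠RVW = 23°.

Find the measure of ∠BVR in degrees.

1. ∠VBW = 78°  [W on ray BR]
2. ∠BWV = 65°  [△VWB]
3. ∠RWV = 115°  [linear pair at W on RB]
4. ∠VRW = 42°  [△VRW]
5. ∠BRV = 42°  [W on ray RB]
6. ∠BVR = 60°  [△VRB]

∠BVR = 60°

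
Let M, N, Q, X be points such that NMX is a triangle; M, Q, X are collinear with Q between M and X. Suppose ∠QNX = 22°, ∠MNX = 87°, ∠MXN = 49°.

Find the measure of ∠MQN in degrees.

∠MQN = 71°

1. ∠NXQ = 49°  [Q on ray XM]
2. ∠NQX = 109°  [△NQX]
3. ∠MQN = 71°  [linear pair at Q on MX]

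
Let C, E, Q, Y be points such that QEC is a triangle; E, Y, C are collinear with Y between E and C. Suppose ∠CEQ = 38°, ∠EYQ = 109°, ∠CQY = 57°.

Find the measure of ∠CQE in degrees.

∠CQE = 90°

1. ∠CYQ = 71°  [linear pair at Y on EC]
2. ∠QCY = 52°  [△QYC]
3. ∠ECQ = 52°  [Y on ray CE]
4. ∠CQE = 90°  [△QEC]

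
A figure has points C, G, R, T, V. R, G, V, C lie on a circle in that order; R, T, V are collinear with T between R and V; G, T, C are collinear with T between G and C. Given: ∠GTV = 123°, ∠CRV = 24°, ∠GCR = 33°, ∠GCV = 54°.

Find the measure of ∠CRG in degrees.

1. ∠CGV = 24°  [same arc VC]
2. ∠CVG = 102°  [△GVC]
3. ∠CRG = 78°  [cyclic RGVC, opposite ∠R+∠V]

∠CRG = 78°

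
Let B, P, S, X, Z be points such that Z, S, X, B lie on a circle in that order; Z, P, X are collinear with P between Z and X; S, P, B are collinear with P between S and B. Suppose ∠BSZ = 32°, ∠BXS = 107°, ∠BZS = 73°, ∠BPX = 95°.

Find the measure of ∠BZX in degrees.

1. ∠SBZ = 75°  [△ZSB]
2. ∠BPZ = 85°  [linear pair at P on ZX]
3. ∠BZX = 20°  [△ZPB]

∠BZX = 20°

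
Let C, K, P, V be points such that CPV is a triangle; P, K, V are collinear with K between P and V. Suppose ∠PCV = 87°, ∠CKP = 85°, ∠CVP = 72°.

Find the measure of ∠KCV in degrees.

∠KCV = 13°

1. ∠CKV = 95°  [linear pair at K on PV]
2. ∠CVK = 72°  [K on ray VP]
3. ∠KCV = 13°  [△CKV]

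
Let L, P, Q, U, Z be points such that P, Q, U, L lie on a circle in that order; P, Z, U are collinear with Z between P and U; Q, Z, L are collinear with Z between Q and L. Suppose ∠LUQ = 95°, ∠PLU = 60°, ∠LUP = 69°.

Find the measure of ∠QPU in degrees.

∠QPU = 34°

1. ∠LPQ = 85°  [cyclic PQUL, opposite ∠P+∠U]
2. ∠PQU = 120°  [cyclic PQUL, opposite ∠Q+∠L]
3. ∠LQP = 69°  [same arc PL]
4. ∠PLQ = 26°  [△PQL]
5. ∠PUQ = 26°  [same arc PQ]
6. ∠QPU = 34°  [△PQU]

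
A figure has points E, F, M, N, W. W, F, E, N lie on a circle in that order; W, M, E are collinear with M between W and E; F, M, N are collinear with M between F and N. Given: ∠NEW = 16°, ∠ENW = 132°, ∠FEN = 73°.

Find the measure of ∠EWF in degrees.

∠EWF = 75°

1. ∠NFW = 16°  [same arc WN]
2. ∠EFW = 48°  [cyclic WFEN, opposite ∠F+∠N]
3. ∠FWN = 107°  [cyclic WFEN, opposite ∠W+∠E]
4. ∠FNW = 57°  [△WFN]
5. ∠FEW = 57°  [same arc WF]
6. ∠EWF = 75°  [△WFE]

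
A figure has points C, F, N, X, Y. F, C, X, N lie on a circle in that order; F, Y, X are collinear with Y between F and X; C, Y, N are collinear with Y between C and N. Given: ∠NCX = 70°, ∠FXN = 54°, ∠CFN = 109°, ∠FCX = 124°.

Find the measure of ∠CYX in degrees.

1. ∠NFX = 70°  [same arc XN]
2. ∠FCN = 54°  [same arc FN]
3. ∠CNF = 17°  [△FCN]
4. ∠FYN = 93°  [△FYN]
5. ∠CYX = 93°  [vertical angles at Y]

∠CYX = 93°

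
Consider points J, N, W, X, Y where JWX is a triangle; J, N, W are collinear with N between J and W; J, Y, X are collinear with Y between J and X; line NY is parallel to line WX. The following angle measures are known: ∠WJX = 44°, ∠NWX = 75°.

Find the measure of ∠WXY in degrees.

1. ∠JWX = 75°  [N on ray WJ]
2. ∠JXW = 61°  [△JWX]
3. ∠WXY = 61°  [Y on ray XJ]

∠WXY = 61°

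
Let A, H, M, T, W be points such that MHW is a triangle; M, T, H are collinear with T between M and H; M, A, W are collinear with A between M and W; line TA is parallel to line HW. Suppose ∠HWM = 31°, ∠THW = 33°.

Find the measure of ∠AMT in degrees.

∠AMT = 116°

1. ∠MHW = 33°  [T on ray HM]
2. ∠HMW = 116°  [△MHW]
3. ∠AMT = 116°  [T on MH, A on MW]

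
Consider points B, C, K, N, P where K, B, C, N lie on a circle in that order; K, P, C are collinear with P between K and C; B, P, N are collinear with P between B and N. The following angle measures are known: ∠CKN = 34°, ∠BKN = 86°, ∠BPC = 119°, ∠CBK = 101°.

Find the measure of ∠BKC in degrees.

∠BKC = 52°

1. ∠CBN = 34°  [same arc CN]
2. ∠BCK = 27°  [△BPC]
3. ∠BKC = 52°  [△KBC]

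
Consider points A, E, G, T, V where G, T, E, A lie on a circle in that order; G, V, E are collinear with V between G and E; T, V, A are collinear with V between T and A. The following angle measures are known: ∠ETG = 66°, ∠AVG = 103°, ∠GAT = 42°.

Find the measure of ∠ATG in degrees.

1. ∠EAG = 114°  [cyclic GTEA, opposite ∠T+∠A]
2. ∠AGE = 35°  [△GVA]
3. ∠AEG = 31°  [△GEA]
4. ∠ATG = 31°  [same arc GA]

∠ATG = 31°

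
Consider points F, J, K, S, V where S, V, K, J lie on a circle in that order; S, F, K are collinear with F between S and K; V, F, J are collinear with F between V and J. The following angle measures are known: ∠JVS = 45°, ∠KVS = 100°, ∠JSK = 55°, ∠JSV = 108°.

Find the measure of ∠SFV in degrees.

1. ∠SJV = 27°  [△SVJ]
2. ∠JVK = 55°  [same arc KJ]
3. ∠SKV = 27°  [same arc SV]
4. ∠KFV = 98°  [△VFK]
5. ∠SFV = 82°  [linear pair at F on SK]

∠SFV = 82°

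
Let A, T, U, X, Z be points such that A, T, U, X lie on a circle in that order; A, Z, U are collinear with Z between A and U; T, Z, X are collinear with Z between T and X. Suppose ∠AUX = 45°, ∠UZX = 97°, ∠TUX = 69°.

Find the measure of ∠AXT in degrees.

1. ∠ATX = 45°  [same arc AX]
2. ∠TAX = 111°  [cyclic ATUX, opposite ∠A+∠U]
3. ∠AXT = 24°  [△ATX]

∠AXT = 24°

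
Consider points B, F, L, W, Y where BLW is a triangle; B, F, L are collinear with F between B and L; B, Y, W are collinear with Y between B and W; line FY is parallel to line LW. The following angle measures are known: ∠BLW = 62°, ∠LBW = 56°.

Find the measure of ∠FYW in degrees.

∠FYW = 118°

1. ∠BWL = 62°  [△BLW]
2. ∠BYF = 62°  [FY∥LW, corresponding at Y]
3. ∠FYW = 118°  [linear pair at Y on BW]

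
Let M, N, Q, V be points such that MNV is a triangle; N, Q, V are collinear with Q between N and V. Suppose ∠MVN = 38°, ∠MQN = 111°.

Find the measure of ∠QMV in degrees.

∠QMV = 73°

1. ∠MVQ = 38°  [Q on ray VN]
2. ∠MQV = 69°  [linear pair at Q on NV]
3. ∠QMV = 73°  [△MQV]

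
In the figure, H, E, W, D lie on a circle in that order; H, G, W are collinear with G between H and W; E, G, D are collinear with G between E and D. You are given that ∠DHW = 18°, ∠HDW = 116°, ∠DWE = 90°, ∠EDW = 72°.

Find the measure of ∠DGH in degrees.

∠DGH = 118°

1. ∠DWH = 46°  [△HWD]
2. ∠DGW = 62°  [△WGD]
3. ∠DGH = 118°  [linear pair at G on HW]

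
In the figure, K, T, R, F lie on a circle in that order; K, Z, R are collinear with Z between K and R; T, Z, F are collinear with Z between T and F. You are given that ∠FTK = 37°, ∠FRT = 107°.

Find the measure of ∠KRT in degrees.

1. ∠FKT = 73°  [cyclic KTRF, opposite ∠K+∠R]
2. ∠KFT = 70°  [△KTF]
3. ∠KRT = 70°  [same arc KT]

∠KRT = 70°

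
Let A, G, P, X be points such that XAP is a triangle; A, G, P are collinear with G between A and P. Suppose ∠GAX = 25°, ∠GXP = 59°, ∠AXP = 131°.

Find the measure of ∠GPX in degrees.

∠GPX = 24°

1. ∠PAX = 25°  [G on ray AP]
2. ∠APX = 24°  [△XAP]
3. ∠GPX = 24°  [G on ray PA]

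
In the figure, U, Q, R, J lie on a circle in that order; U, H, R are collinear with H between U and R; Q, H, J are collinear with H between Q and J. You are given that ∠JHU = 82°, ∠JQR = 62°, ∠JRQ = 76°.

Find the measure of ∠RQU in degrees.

1. ∠QHR = 82°  [vertical angles at H]
2. ∠QJR = 42°  [△QRJ]
3. ∠QRU = 36°  [△QHR]
4. ∠QUR = 42°  [same arc QR]
5. ∠RQU = 102°  [△UQR]

∠RQU = 102°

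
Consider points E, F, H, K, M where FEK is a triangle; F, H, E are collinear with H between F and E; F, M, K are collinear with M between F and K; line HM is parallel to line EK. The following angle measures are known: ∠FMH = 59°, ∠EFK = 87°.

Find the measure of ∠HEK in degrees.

∠HEK = 34°

1. ∠EKF = 59°  [HM∥EK, corresponding at M]
2. ∠FEK = 34°  [△FEK]
3. ∠HEK = 34°  [H on ray EF]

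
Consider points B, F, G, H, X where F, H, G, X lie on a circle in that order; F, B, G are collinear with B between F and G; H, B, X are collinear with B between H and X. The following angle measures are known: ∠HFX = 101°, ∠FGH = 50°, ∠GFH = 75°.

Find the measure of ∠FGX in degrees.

∠FGX = 29°

1. ∠FXH = 50°  [same arc FH]
2. ∠FHX = 29°  [△FHX]
3. ∠FGX = 29°  [same arc FX]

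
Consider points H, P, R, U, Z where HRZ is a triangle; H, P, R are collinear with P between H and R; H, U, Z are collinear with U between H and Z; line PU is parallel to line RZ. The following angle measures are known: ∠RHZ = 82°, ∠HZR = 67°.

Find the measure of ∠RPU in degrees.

1. ∠HRZ = 31°  [△HRZ]
2. ∠HPU = 31°  [PU∥RZ, corresponding at P]
3. ∠RPU = 149°  [linear pair at P on HR]

∠RPU = 149°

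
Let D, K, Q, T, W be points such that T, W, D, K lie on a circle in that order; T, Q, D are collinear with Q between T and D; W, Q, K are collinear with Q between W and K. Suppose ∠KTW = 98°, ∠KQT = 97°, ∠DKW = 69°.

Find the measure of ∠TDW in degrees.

∠TDW = 54°

1. ∠KDW = 82°  [cyclic TWDK, opposite ∠T+∠D]
2. ∠DQW = 97°  [vertical angles at Q]
3. ∠DWK = 29°  [△WDK]
4. ∠TDW = 54°  [△WQD]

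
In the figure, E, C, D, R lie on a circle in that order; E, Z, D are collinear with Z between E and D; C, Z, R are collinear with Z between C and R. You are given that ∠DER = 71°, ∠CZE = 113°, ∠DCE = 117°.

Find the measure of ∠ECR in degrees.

∠ECR = 46°

1. ∠DRE = 63°  [cyclic ECDR, opposite ∠C+∠R]
2. ∠EDR = 46°  [△EDR]
3. ∠ECR = 46°  [same arc ER]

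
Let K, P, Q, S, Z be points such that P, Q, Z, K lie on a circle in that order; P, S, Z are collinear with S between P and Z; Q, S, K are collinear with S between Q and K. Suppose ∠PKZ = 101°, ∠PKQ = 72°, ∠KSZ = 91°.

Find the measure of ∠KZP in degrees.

1. ∠PQZ = 79°  [cyclic PQZK, opposite ∠Q+∠K]
2. ∠PZQ = 72°  [same arc PQ]
3. ∠PSQ = 91°  [vertical angles at S]
4. ∠QPZ = 29°  [△PQZ]
5. ∠KQP = 60°  [△PSQ]
6. ∠KZP = 60°  [same arc PK]

∠KZP = 60°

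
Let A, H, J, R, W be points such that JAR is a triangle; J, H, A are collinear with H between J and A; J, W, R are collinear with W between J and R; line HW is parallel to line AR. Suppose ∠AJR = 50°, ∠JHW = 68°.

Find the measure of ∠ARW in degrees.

1. ∠HJW = 50°  [H on JA, W on JR]
2. ∠HWJ = 62°  [△JHW]
3. ∠HWR = 118°  [linear pair at W on JR]
4. ∠ARW = 62°  [HW∥AR, co-interior at R–W]

∠ARW = 62°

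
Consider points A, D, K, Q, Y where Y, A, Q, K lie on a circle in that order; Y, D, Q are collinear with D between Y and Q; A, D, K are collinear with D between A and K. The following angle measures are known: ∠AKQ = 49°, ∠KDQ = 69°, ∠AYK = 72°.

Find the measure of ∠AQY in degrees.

1. ∠ADY = 69°  [vertical angles at D]
2. ∠AQK = 108°  [cyclic YAQK, opposite ∠Y+∠Q]
3. ∠ADQ = 111°  [linear pair at D on YQ]
4. ∠KAQ = 23°  [△AQK]
5. ∠AQY = 46°  [△ADQ]

∠AQY = 46°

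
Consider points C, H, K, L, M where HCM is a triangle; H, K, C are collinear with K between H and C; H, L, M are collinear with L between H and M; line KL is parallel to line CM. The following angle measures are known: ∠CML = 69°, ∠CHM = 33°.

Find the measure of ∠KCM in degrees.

∠KCM = 78°

1. ∠CMH = 69°  [L on ray MH]
2. ∠HCM = 78°  [△HCM]
3. ∠KCM = 78°  [K on ray CH]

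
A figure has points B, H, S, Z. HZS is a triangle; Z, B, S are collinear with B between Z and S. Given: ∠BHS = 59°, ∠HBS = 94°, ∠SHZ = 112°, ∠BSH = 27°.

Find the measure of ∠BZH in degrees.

1. ∠HSZ = 27°  [B on ray SZ]
2. ∠HZS = 41°  [△HZS]
3. ∠BZH = 41°  [B on ray ZS]

∠BZH = 41°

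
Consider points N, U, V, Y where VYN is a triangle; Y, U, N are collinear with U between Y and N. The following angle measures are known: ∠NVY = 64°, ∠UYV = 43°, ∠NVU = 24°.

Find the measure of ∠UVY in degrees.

∠UVY = 40°

1. ∠NYV = 43°  [U on ray YN]
2. ∠VNY = 73°  [△VYN]
3. ∠UNV = 73°  [U on ray NY]
4. ∠NUV = 83°  [△VUN]
5. ∠VUY = 97°  [linear pair at U on YN]
6. ∠UVY = 40°  [△VYU]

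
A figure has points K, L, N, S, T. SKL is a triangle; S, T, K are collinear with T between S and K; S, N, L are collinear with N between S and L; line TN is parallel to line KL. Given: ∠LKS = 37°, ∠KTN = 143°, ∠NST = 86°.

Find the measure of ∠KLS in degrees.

1. ∠NTS = 37°  [TN∥KL, corresponding at T]
2. ∠SNT = 57°  [△STN]
3. ∠KLS = 57°  [TN∥KL, corresponding at N]

∠KLS = 57°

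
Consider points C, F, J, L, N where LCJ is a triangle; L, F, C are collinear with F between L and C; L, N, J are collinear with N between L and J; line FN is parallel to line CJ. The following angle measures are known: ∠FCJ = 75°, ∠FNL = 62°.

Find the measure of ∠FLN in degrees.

1. ∠JCL = 75°  [F on ray CL]
2. ∠CJL = 62°  [FN∥CJ, corresponding at N]
3. ∠CLJ = 43°  [△LCJ]
4. ∠FLN = 43°  [F on LC, N on LJ]

∠FLN = 43°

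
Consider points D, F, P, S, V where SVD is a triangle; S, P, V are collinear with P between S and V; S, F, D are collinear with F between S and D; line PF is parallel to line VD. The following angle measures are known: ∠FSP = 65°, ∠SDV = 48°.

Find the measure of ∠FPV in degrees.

1. ∠DSV = 65°  [P on SV, F on SD]
2. ∠DVS = 67°  [△SVD]
3. ∠FPS = 67°  [PF∥VD, corresponding at P]
4. ∠FPV = 113°  [linear pair at P on SV]

∠FPV = 113°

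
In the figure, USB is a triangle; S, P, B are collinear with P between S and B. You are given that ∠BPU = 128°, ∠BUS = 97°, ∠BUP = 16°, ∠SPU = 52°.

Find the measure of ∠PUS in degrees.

1. ∠PBU = 36°  [△UPB]
2. ∠SBU = 36°  [P on ray BS]
3. ∠BSU = 47°  [△USB]
4. ∠PSU = 47°  [P on ray SB]
5. ∠PUS = 81°  [△USP]

∠PUS = 81°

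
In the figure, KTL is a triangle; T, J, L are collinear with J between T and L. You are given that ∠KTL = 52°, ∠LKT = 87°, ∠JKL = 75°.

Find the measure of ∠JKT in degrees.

∠JKT = 12°

1. ∠KLT = 41°  [△KTL]
2. ∠JTK = 52°  [J on ray TL]
3. ∠JLK = 41°  [J on ray LT]
4. ∠KJL = 64°  [△KJL]
5. ∠KJT = 116°  [linear pair at J on TL]
6. ∠JKT = 12°  [△KTJ]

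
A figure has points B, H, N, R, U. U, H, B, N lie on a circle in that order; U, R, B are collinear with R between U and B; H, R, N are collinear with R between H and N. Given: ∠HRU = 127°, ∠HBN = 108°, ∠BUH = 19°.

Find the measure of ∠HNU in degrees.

∠HNU = 74°

1. ∠NHU = 34°  [△URH]
2. ∠HUN = 72°  [cyclic UHBN, opposite ∠U+∠B]
3. ∠HNU = 74°  [△UHN]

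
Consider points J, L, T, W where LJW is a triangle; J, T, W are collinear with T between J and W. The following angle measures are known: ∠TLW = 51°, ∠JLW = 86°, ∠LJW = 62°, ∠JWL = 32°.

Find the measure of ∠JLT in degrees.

∠JLT = 35°

1. ∠LJT = 62°  [T on ray JW]
2. ∠LWT = 32°  [T on ray WJ]
3. ∠LTW = 97°  [△LTW]
4. ∠JTL = 83°  [linear pair at T on JW]
5. ∠JLT = 35°  [△LJT]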